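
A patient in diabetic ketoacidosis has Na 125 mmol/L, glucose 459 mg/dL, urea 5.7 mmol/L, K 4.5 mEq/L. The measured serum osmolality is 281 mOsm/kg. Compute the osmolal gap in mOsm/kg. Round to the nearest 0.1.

-0.2 mOsm/kg

Calculated osmolality = 2·Na + glucose/18 + urea
= 2·125 + 459/18 + 5.7
= 250 + 25.50 + 5.70
= 281.2 mOsm/kg ≈ 281.2 mOsm/kg
Osmolar gap = measured − calculated = 281 − 281.2 = -0.2 mOsm/kg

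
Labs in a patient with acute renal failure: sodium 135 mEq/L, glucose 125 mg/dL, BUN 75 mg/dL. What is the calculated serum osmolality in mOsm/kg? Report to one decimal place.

303.7 mOsm/kg

Calculated osmolality = 2·Na + glucose/18 + BUN/2.8
= 2·135 + 125/18 + 75/2.8
= 270 + 6.94 + 26.79
= 303.73 mOsm/kg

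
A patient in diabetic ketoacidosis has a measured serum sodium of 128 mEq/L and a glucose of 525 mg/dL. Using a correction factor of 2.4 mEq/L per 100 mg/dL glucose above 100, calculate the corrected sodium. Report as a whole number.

138 mEq/L

Corrected Na = measured Na + 2.4 · (glucose − 100)/100
= 128 + 2.4 · (525 − 100)/100
= 128 + 10.2
= 138.2 mEq/L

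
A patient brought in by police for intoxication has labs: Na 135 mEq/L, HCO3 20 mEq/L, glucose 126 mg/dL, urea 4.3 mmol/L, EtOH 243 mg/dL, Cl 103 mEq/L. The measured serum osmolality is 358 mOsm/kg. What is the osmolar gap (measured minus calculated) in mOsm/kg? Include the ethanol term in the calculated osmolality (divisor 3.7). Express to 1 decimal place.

Calculated osmolality = 2·Na + glucose/18 + urea + ethanol/3.7
= 2·135 + 126/18 + 4.3 + 243/3.7
= 270 + 7 + 4.30 + 65.68
= 346.98 mOsm/kg ≈ 347.0 mOsm/kg
Osmolar gap = measured − calculated = 358 − 347.0 = 11.0 mOsm/kg

11.0 mOsm/kg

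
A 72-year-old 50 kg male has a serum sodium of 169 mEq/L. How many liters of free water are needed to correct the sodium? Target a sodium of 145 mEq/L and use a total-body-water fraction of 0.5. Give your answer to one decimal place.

4.1 L

TBW = 0.5 · 50 = 25 L
Free water deficit = TBW · (Na/145 − 1)
= 25 · (169/145 − 1)
= 25 · 0.1655
= 4.14 L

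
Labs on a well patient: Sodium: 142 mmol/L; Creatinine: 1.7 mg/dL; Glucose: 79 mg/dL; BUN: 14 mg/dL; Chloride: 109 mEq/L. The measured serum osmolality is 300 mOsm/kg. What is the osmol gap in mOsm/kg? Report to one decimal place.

Calculated osmolality = 2·Na + glucose/18 + BUN/2.8
= 2·142 + 79/18 + 14/2.8
= 284 + 4.39 + 5
= 293.39 mOsm/kg ≈ 293.4 mOsm/kg
Osmolar gap = measured − calculated = 300 − 293.4 = 6.6 mOsm/kg

6.6 mOsm/kg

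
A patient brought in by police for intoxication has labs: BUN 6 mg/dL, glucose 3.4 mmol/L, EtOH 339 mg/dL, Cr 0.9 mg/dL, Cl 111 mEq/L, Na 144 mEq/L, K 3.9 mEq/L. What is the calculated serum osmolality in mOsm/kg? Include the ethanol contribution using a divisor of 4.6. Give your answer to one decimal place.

Calculated osmolality = 2·Na + glucose + BUN/2.8 + ethanol/4.6
= 2·144 + 3.4 + 6/2.8 + 339/4.6
= 288 + 3.40 + 2.14 + 73.70
= 367.24 mOsm/kg

367.2 mOsm/kg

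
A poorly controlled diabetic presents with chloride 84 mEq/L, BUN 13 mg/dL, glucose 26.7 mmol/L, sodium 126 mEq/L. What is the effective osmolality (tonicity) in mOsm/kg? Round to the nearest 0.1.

Effective osmolality excludes urea (freely permeant across cell membranes):
2·Na + glucose
= 2·126 + 26.7
= 252 + 26.7
= 278.7 mOsm/kg

278.7 mOsm/kg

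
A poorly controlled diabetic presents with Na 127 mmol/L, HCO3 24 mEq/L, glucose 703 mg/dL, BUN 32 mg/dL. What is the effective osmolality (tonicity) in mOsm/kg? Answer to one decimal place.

Effective osmolality excludes urea (freely permeant across cell membranes):
2·Na + glucose/18
= 2·127 + 703/18
= 254 + 39.06
= 293.06 mOsm/kg

293.1 mOsm/kg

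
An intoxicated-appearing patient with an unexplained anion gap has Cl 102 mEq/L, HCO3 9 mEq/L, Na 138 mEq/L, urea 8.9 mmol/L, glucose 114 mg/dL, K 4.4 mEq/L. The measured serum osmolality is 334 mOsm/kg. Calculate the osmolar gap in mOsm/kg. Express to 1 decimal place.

Calculated osmolality = 2·Na + glucose/18 + urea
= 2·138 + 114/18 + 8.9
= 276 + 6.33 + 8.90
= 291.23 mOsm/kg ≈ 291.2 mOsm/kg
Osmolar gap = measured − calculated = 334 − 291.2 = 42.8 mOsm/kg

42.8 mOsm/kg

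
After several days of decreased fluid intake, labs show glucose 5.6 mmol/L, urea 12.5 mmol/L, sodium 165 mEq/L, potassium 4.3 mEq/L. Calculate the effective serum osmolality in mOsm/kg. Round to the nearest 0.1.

Effective osmolality excludes urea (freely permeant across cell membranes):
2·Na + glucose
= 2·165 + 5.6
= 330 + 5.6
= 335.6 mOsm/kg

335.6 mOsm/kg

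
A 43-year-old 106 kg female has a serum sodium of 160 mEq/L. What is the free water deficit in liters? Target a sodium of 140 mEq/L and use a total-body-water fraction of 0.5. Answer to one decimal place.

7.6 L

TBW = 0.5 · 106 = 53 L
Free water deficit = TBW · (Na/140 − 1)
= 53 · (160/140 − 1)
= 53 · 0.1429
= 7.57 L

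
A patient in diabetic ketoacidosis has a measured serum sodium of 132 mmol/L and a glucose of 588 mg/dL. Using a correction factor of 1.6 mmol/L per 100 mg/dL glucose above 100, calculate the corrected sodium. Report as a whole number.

140 mmol/L

Corrected Na = measured Na + 1.6 · (glucose − 100)/100
= 132 + 1.6 · (588 − 100)/100
= 132 + 7.8
= 139.8 mmol/L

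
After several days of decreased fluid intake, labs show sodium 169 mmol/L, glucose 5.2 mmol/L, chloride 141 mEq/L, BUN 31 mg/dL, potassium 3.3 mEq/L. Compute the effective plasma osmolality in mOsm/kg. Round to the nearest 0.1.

Effective osmolality excludes urea (freely permeant across cell membranes):
2·Na + glucose
= 2·169 + 5.2
= 338 + 5.2
= 343.2 mOsm/kg

343.2 mOsm/kg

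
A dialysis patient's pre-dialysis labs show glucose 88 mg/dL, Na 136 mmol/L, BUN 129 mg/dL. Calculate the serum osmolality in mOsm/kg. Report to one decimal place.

Calculated osmolality = 2·Na + glucose/18 + BUN/2.8
= 2·136 + 88/18 + 129/2.8
= 272 + 4.89 + 46.07
= 322.96 mOsm/kg

323.0 mOsm/kg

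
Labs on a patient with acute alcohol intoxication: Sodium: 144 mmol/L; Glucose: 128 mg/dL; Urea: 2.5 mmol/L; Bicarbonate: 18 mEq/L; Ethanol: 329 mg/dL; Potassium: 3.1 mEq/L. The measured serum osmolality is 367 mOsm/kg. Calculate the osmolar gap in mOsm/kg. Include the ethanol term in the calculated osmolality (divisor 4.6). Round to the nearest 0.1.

Calculated osmolality = 2·Na + glucose/18 + urea + ethanol/4.6
= 2·144 + 128/18 + 2.5 + 329/4.6
= 288 + 7.11 + 2.50 + 71.52
= 369.13 mOsm/kg ≈ 369.1 mOsm/kg
Osmolar gap = measured − calculated = 367 − 369.1 = -2.1 mOsm/kg

-2.1 mOsm/kg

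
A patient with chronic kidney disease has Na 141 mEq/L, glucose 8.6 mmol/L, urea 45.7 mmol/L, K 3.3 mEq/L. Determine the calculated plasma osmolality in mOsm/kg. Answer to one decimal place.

336.3 mOsm/kg

Calculated osmolality = 2·Na + glucose + urea
= 2·141 + 8.6 + 45.7
= 282 + 8.60 + 45.70
= 336.3 mOsm/kg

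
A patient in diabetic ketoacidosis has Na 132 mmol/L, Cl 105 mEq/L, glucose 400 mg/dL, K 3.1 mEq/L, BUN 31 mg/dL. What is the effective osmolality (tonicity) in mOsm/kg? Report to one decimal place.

286.2 mOsm/kg

Effective osmolality excludes urea (freely permeant across cell membranes):
2·Na + glucose/18
= 2·132 + 400/18
= 264 + 22.22
= 286.22 mOsm/kg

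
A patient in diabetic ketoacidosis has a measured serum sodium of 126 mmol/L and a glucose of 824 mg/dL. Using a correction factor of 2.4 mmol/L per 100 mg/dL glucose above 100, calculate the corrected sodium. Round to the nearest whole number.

143 mmol/L

Corrected Na = measured Na + 2.4 · (glucose − 100)/100
= 126 + 2.4 · (824 − 100)/100
= 126 + 17.4
= 143.4 mmol/L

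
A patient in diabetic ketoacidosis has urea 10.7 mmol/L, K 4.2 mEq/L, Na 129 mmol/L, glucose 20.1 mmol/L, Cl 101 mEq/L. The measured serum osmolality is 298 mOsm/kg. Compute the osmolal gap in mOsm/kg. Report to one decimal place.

Calculated osmolality = 2·Na + glucose + urea
= 2·129 + 20.1 + 10.7
= 258 + 20.10 + 10.70
= 288.8 mOsm/kg ≈ 288.8 mOsm/kg
Osmolar gap = measured − calculated = 298 − 288.8 = 9.2 mOsm/kg

9.2 mOsm/kg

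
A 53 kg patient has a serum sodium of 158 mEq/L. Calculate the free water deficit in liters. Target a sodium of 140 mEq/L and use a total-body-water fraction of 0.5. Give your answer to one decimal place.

3.4 L

TBW = 0.5 · 53 = 26.5 L
Free water deficit = TBW · (Na/140 − 1)
= 26.5 · (158/140 − 1)
= 26.5 · 0.1286
= 3.41 L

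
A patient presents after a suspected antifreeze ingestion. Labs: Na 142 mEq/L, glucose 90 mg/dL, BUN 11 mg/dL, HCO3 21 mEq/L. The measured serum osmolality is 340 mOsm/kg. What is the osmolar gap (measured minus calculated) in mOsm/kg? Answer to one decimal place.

Calculated osmolality = 2·Na + glucose/18 + BUN/2.8
= 2·142 + 90/18 + 11/2.8
= 284 + 5 + 3.93
= 292.93 mOsm/kg ≈ 292.9 mOsm/kg
Osmolar gap = measured − calculated = 340 − 292.9 = 47.1 mOsm/kg

47.1 mOsm/kg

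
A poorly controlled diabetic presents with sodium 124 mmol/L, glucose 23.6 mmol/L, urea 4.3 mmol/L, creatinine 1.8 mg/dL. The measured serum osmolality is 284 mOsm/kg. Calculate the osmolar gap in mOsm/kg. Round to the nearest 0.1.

8.1 mOsm/kg

Calculated osmolality = 2·Na + glucose + urea
= 2·124 + 23.6 + 4.3
= 248 + 23.60 + 4.30
= 275.9 mOsm/kg ≈ 275.9 mOsm/kg
Osmolar gap = measured − calculated = 284 − 275.9 = 8.1 mOsm/kg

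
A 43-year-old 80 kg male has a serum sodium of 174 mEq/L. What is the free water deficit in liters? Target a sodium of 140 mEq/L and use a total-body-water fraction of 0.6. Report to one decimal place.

TBW = 0.6 · 80 = 48 L
Free water deficit = TBW · (Na/140 − 1)
= 48 · (174/140 − 1)
= 48 · 0.2429
= 11.66 L

11.7 L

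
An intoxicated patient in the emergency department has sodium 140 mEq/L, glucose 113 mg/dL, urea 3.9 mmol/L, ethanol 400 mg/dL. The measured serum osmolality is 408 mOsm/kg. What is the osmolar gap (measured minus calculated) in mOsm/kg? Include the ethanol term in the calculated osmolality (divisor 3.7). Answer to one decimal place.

9.7 mOsm/kg

Calculated osmolality = 2·Na + glucose/18 + urea + ethanol/3.7
= 2·140 + 113/18 + 3.9 + 400/3.7
= 280 + 6.28 + 3.90 + 108.11
= 398.29 mOsm/kg ≈ 398.3 mOsm/kg
Osmolar gap = measured − calculated = 408 − 398.3 = 9.7 mOsm/kg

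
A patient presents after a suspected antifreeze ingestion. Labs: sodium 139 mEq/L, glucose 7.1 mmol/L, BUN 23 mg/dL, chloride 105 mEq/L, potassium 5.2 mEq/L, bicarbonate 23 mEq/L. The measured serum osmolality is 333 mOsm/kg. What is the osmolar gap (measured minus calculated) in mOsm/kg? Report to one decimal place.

Calculated osmolality = 2·Na + glucose + BUN/2.8
= 2·139 + 7.1 + 23/2.8
= 278 + 7.10 + 8.21
= 293.31 mOsm/kg ≈ 293.3 mOsm/kg
Osmolar gap = measured − calculated = 333 − 293.3 = 39.7 mOsm/kg

39.7 mOsm/kg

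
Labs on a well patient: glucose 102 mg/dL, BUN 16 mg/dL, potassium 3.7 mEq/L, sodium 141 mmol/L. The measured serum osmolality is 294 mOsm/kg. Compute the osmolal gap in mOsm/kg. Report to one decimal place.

0.6 mOsm/kg

Calculated osmolality = 2·Na + glucose/18 + BUN/2.8
= 2·141 + 102/18 + 16/2.8
= 282 + 5.67 + 5.71
= 293.38 mOsm/kg ≈ 293.4 mOsm/kg
Osmolar gap = measured − calculated = 294 − 293.4 = 0.6 mOsm/kg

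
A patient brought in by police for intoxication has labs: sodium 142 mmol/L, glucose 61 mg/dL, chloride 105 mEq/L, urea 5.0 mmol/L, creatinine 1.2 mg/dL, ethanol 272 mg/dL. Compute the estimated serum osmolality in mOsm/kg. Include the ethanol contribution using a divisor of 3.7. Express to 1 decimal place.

Calculated osmolality = 2·Na + glucose/18 + urea + ethanol/3.7
= 2·142 + 61/18 + 5 + 272/3.7
= 284 + 3.39 + 5 + 73.51
= 365.9 mOsm/kg

365.9 mOsm/kg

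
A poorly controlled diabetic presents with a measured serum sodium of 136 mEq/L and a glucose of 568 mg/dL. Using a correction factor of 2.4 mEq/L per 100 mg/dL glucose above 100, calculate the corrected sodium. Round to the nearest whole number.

Corrected Na = measured Na + 2.4 · (glucose − 100)/100
= 136 + 2.4 · (568 − 100)/100
= 136 + 11.2
= 147.2 mEq/L

147 mEq/L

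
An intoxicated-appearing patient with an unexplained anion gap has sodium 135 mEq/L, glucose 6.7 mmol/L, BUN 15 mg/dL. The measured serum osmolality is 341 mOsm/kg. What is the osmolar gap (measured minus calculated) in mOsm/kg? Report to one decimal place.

Calculated osmolality = 2·Na + glucose + BUN/2.8
= 2·135 + 6.7 + 15/2.8
= 270 + 6.70 + 5.36
= 282.06 mOsm/kg ≈ 282.1 mOsm/kg
Osmolar gap = measured − calculated = 341 − 282.1 = 58.9 mOsm/kg

58.9 mOsm/kg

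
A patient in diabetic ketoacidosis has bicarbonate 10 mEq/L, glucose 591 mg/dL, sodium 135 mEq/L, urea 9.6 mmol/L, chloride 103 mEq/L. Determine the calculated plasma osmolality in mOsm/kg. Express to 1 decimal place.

Calculated osmolality = 2·Na + glucose/18 + urea
= 2·135 + 591/18 + 9.6
= 270 + 32.83 + 9.60
= 312.43 mOsm/kg

312.4 mOsm/kg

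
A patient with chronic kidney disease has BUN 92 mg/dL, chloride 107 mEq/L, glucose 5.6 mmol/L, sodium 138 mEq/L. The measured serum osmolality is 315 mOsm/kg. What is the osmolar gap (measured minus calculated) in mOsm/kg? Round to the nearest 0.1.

0.5 mOsm/kg

Calculated osmolality = 2·Na + glucose + BUN/2.8
= 2·138 + 5.6 + 92/2.8
= 276 + 5.60 + 32.86
= 314.46 mOsm/kg ≈ 314.5 mOsm/kg
Osmolar gap = measured − calculated = 315 − 314.5 = 0.5 mOsm/kg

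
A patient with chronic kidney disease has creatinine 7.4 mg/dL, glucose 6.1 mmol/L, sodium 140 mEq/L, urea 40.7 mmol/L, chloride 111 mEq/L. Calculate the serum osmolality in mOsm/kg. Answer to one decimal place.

Calculated osmolality = 2·Na + glucose + urea
= 2·140 + 6.1 + 40.7
= 280 + 6.10 + 40.70
= 326.8 mOsm/kg

326.8 mOsm/kg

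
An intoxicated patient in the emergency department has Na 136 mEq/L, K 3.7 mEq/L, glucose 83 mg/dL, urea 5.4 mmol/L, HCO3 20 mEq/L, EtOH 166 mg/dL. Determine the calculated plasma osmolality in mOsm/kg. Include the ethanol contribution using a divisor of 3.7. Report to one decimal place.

Calculated osmolality = 2·Na + glucose/18 + urea + ethanol/3.7
= 2·136 + 83/18 + 5.4 + 166/3.7
= 272 + 4.61 + 5.40 + 44.86
= 326.87 mOsm/kg

326.9 mOsm/kg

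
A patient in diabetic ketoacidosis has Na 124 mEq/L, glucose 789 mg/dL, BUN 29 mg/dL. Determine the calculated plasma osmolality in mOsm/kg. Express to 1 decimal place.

Calculated osmolality = 2·Na + glucose/18 + BUN/2.8
= 2·124 + 789/18 + 29/2.8
= 248 + 43.83 + 10.36
= 302.19 mOsm/kg

302.2 mOsm/kg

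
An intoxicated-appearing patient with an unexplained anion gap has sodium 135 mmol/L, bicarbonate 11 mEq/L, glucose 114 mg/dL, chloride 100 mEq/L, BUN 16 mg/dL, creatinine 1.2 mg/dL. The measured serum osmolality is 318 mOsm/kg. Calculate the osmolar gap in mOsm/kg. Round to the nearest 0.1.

Calculated osmolality = 2·Na + glucose/18 + BUN/2.8
= 2·135 + 114/18 + 16/2.8
= 270 + 6.33 + 5.71
= 282.04 mOsm/kg ≈ 282.0 mOsm/kg
Osmolar gap = measured − calculated = 318 − 282.0 = 36.0 mOsm/kg

36.0 mOsm/kg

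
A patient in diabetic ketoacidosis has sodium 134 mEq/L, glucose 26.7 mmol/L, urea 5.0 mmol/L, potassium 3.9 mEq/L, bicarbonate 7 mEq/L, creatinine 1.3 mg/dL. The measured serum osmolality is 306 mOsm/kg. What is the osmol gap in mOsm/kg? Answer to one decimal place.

Calculated osmolality = 2·Na + glucose + urea
= 2·134 + 26.7 + 5
= 268 + 26.70 + 5
= 299.7 mOsm/kg ≈ 299.7 mOsm/kg
Osmolar gap = measured − calculated = 306 − 299.7 = 6.3 mOsm/kg

6.3 mOsm/kg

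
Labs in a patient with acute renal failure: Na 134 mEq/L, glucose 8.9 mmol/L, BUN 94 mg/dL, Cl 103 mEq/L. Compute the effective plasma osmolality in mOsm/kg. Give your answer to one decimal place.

Effective osmolality excludes urea (freely permeant across cell membranes):
2·Na + glucose
= 2·134 + 8.9
= 268 + 8.9
= 276.9 mOsm/kg

276.9 mOsm/kg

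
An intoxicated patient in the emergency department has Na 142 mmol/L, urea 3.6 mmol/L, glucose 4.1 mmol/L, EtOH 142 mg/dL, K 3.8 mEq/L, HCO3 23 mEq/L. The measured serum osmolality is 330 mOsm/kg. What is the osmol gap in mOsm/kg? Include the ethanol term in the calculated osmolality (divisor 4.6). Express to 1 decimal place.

Calculated osmolality = 2·Na + glucose + urea + ethanol/4.6
= 2·142 + 4.1 + 3.6 + 142/4.6
= 284 + 4.10 + 3.60 + 30.87
= 322.57 mOsm/kg ≈ 322.6 mOsm/kg
Osmolar gap = measured − calculated = 330 − 322.6 = 7.4 mOsm/kg

7.4 mOsm/kg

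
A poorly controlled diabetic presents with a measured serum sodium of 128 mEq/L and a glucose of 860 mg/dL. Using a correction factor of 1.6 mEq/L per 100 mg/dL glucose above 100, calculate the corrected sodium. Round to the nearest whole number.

140 mEq/L

Corrected Na = measured Na + 1.6 · (glucose − 100)/100
= 128 + 1.6 · (860 − 100)/100
= 128 + 12.2
= 140.2 mEq/L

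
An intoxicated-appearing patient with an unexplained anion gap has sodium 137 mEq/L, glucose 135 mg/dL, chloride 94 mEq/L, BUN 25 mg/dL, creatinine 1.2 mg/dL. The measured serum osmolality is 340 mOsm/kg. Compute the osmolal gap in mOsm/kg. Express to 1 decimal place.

49.6 mOsm/kg

Calculated osmolality = 2·Na + glucose/18 + BUN/2.8
= 2·137 + 135/18 + 25/2.8
= 274 + 7.50 + 8.93
= 290.43 mOsm/kg ≈ 290.4 mOsm/kg
Osmolar gap = measured − calculated = 340 − 290.4 = 49.6 mOsm/kg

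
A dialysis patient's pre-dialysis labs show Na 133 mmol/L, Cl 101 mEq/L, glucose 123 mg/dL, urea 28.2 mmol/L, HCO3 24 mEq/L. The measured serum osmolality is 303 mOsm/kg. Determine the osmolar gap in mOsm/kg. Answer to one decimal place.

2.0 mOsm/kg

Calculated osmolality = 2·Na + glucose/18 + urea
= 2·133 + 123/18 + 28.2
= 266 + 6.83 + 28.20
= 301.03 mOsm/kg ≈ 301.0 mOsm/kg
Osmolar gap = measured − calculated = 303 − 301.0 = 2.0 mOsm/kg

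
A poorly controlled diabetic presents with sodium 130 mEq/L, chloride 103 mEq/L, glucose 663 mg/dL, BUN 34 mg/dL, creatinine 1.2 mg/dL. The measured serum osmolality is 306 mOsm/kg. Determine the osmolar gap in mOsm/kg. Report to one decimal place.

-3.0 mOsm/kg

Calculated osmolality = 2·Na + glucose/18 + BUN/2.8
= 2·130 + 663/18 + 34/2.8
= 260 + 36.83 + 12.14
= 308.97 mOsm/kg ≈ 309.0 mOsm/kg
Osmolar gap = measured − calculated = 306 − 309.0 = -3.0 mOsm/kg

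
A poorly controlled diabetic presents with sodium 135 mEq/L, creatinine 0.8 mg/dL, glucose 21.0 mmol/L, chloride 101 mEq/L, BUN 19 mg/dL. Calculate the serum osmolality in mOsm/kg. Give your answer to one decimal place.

297.8 mOsm/kg

Calculated osmolality = 2·Na + glucose + BUN/2.8
= 2·135 + 21 + 19/2.8
= 270 + 21 + 6.79
= 297.79 mOsm/kg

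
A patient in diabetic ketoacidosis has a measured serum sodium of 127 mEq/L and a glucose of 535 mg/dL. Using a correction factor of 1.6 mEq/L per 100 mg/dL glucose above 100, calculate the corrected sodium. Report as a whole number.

Corrected Na = measured Na + 1.6 · (glucose − 100)/100
= 127 + 1.6 · (535 − 100)/100
= 127 + 7
= 134 mEq/L

134 mEq/L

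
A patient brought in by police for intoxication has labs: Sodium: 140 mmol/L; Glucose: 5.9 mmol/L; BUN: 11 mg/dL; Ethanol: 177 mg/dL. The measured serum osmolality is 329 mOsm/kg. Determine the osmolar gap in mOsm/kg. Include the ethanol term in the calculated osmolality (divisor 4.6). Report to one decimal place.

0.7 mOsm/kg

Calculated osmolality = 2·Na + glucose + BUN/2.8 + ethanol/4.6
= 2·140 + 5.9 + 11/2.8 + 177/4.6
= 280 + 5.90 + 3.93 + 38.48
= 328.31 mOsm/kg ≈ 328.3 mOsm/kg
Osmolar gap = measured − calculated = 329 − 328.3 = 0.7 mOsm/kg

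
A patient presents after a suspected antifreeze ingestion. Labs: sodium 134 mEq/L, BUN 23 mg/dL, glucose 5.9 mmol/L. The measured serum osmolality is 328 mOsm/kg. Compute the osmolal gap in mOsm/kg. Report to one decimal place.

45.9 mOsm/kg

Calculated osmolality = 2·Na + glucose + BUN/2.8
= 2·134 + 5.9 + 23/2.8
= 268 + 5.90 + 8.21
= 282.11 mOsm/kg ≈ 282.1 mOsm/kg
Osmolar gap = measured − calculated = 328 − 282.1 = 45.9 mOsm/kg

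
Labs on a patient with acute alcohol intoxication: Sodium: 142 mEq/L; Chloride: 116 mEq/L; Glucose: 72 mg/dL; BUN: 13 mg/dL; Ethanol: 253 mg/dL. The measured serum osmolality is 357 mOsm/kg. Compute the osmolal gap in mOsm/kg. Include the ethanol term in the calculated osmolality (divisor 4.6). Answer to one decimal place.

9.4 mOsm/kg

Calculated osmolality = 2·Na + glucose/18 + BUN/2.8 + ethanol/4.6
= 2·142 + 72/18 + 13/2.8 + 253/4.6
= 284 + 4 + 4.64 + 55
= 347.64 mOsm/kg ≈ 347.6 mOsm/kg
Osmolar gap = measured − calculated = 357 − 347.6 = 9.4 mOsm/kg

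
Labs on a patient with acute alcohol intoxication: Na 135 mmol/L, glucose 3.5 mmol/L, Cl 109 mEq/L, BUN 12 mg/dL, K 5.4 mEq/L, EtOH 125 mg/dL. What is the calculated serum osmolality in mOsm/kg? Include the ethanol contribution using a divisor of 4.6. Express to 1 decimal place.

305.0 mOsm/kg

Calculated osmolality = 2·Na + glucose + BUN/2.8 + ethanol/4.6
= 2·135 + 3.5 + 12/2.8 + 125/4.6
= 270 + 3.50 + 4.29 + 27.17
= 304.96 mOsm/kg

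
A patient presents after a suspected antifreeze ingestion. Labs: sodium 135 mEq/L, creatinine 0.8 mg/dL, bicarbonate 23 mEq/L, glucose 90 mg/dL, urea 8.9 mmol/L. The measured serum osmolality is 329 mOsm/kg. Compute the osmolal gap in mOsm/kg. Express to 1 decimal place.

45.1 mOsm/kg

Calculated osmolality = 2·Na + glucose/18 + urea
= 2·135 + 90/18 + 8.9
= 270 + 5 + 8.90
= 283.9 mOsm/kg ≈ 283.9 mOsm/kg
Osmolar gap = measured − calculated = 329 − 283.9 = 45.1 mOsm/kg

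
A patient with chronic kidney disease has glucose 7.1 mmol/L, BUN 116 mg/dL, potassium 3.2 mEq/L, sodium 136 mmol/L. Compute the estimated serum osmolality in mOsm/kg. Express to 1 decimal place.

Calculated osmolality = 2·Na + glucose + BUN/2.8
= 2·136 + 7.1 + 116/2.8
= 272 + 7.10 + 41.43
= 320.53 mOsm/kg

320.5 mOsm/kg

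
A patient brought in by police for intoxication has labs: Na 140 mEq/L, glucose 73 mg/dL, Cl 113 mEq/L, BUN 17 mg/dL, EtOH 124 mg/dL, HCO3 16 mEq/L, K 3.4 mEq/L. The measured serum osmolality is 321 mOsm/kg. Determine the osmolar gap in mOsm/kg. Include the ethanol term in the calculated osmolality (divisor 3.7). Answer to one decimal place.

Calculated osmolality = 2·Na + glucose/18 + BUN/2.8 + ethanol/3.7
= 2·140 + 73/18 + 17/2.8 + 124/3.7
= 280 + 4.06 + 6.07 + 33.51
= 323.64 mOsm/kg ≈ 323.6 mOsm/kg
Osmolar gap = measured − calculated = 321 − 323.6 = -2.6 mOsm/kg

-2.6 mOsm/kg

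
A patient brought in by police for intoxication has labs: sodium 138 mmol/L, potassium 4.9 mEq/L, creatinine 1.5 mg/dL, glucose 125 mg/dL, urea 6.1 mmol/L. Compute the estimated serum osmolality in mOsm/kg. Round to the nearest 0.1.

289.0 mOsm/kg

Calculated osmolality = 2·Na + glucose/18 + urea
= 2·138 + 125/18 + 6.1
= 276 + 6.94 + 6.10
= 289.04 mOsm/kg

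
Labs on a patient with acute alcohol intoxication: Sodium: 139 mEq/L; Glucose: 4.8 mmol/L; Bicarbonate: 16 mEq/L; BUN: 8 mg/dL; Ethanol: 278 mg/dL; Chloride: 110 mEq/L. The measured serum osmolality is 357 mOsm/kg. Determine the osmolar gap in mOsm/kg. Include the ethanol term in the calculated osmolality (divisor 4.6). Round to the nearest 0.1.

Calculated osmolality = 2·Na + glucose + BUN/2.8 + ethanol/4.6
= 2·139 + 4.8 + 8/2.8 + 278/4.6
= 278 + 4.80 + 2.86 + 60.43
= 346.09 mOsm/kg ≈ 346.1 mOsm/kg
Osmolar gap = measured − calculated = 357 − 346.1 = 10.9 mOsm/kg

10.9 mOsm/kg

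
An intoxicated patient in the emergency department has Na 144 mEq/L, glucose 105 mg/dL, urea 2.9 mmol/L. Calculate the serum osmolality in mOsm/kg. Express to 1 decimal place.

296.7 mOsm/kg

Calculated osmolality = 2·Na + glucose/18 + urea
= 2·144 + 105/18 + 2.9
= 288 + 5.83 + 2.90
= 296.73 mOsm/kg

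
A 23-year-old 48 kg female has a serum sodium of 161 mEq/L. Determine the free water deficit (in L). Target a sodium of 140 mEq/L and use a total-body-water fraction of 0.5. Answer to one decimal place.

TBW = 0.5 · 48 = 24 L
Free water deficit = TBW · (Na/140 − 1)
= 24 · (161/140 − 1)
= 24 · 0.15
= 3.6 L

3.6 L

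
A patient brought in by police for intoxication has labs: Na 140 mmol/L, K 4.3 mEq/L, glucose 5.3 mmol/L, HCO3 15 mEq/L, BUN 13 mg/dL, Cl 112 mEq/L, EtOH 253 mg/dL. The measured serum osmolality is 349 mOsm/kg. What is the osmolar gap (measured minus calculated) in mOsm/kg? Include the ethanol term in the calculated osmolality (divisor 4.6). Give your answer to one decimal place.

Calculated osmolality = 2·Na + glucose + BUN/2.8 + ethanol/4.6
= 2·140 + 5.3 + 13/2.8 + 253/4.6
= 280 + 5.30 + 4.64 + 55
= 344.94 mOsm/kg ≈ 344.9 mOsm/kg
Osmolar gap = measured − calculated = 349 − 344.9 = 4.1 mOsm/kg

4.1 mOsm/kg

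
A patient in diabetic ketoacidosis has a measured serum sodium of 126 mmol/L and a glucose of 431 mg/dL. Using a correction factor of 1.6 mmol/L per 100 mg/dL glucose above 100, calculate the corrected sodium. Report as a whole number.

Corrected Na = measured Na + 1.6 · (glucose − 100)/100
= 126 + 1.6 · (431 − 100)/100
= 126 + 5.3
= 131.3 mmol/L

131 mmol/L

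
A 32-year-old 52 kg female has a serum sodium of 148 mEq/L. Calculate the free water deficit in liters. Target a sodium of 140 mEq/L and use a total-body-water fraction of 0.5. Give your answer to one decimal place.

TBW = 0.5 · 52 = 26 L
Free water deficit = TBW · (Na/140 − 1)
= 26 · (148/140 − 1)
= 26 · 0.0571
= 1.48 L

1.5 L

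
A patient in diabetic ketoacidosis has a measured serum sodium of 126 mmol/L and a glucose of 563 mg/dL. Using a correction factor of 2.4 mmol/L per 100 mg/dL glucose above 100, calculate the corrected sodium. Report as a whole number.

Corrected Na = measured Na + 2.4 · (glucose − 100)/100
= 126 + 2.4 · (563 − 100)/100
= 126 + 11.1
= 137.1 mmol/L

137 mmol/L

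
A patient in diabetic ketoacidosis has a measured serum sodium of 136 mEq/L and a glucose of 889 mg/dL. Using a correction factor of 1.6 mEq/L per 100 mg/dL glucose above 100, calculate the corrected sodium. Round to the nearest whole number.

Corrected Na = measured Na + 1.6 · (glucose − 100)/100
= 136 + 1.6 · (889 − 100)/100
= 136 + 12.6
= 148.6 mEq/L

149 mEq/L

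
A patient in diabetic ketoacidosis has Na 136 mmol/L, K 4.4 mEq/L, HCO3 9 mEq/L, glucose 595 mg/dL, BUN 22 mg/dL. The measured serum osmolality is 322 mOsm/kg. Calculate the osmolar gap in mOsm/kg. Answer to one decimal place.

9.1 mOsm/kg

Calculated osmolality = 2·Na + glucose/18 + BUN/2.8
= 2·136 + 595/18 + 22/2.8
= 272 + 33.06 + 7.86
= 312.92 mOsm/kg ≈ 312.9 mOsm/kg
Osmolar gap = measured − calculated = 322 − 312.9 = 9.1 mOsm/kg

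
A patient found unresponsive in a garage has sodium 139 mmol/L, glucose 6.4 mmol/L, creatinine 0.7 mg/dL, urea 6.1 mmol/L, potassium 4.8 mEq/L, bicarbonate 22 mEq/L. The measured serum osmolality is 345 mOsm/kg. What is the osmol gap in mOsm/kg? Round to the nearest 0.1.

54.5 mOsm/kg

Calculated osmolality = 2·Na + glucose + urea
= 2·139 + 6.4 + 6.1
= 278 + 6.40 + 6.10
= 290.5 mOsm/kg ≈ 290.5 mOsm/kg
Osmolar gap = measured − calculated = 345 − 290.5 = 54.5 mOsm/kg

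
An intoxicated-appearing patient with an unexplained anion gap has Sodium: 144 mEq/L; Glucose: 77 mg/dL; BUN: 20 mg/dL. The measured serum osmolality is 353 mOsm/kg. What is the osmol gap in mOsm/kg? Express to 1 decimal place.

Calculated osmolality = 2·Na + glucose/18 + BUN/2.8
= 2·144 + 77/18 + 20/2.8
= 288 + 4.28 + 7.14
= 299.42 mOsm/kg ≈ 299.4 mOsm/kg
Osmolar gap = measured − calculated = 353 − 299.4 = 53.6 mOsm/kg

53.6 mOsm/kg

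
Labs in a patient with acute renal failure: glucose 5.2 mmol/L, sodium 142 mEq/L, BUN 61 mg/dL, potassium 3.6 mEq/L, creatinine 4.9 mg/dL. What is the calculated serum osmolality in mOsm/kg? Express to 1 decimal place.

311.0 mOsm/kg

Calculated osmolality = 2·Na + glucose + BUN/2.8
= 2·142 + 5.2 + 61/2.8
= 284 + 5.20 + 21.79
= 310.99 mOsm/kg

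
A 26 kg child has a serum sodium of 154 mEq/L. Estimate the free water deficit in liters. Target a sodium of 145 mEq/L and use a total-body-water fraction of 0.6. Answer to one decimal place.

TBW = 0.6 · 26 = 15.6 L
Free water deficit = TBW · (Na/145 − 1)
= 15.6 · (154/145 − 1)
= 15.6 · 0.0621
= 0.97 L

1.0 L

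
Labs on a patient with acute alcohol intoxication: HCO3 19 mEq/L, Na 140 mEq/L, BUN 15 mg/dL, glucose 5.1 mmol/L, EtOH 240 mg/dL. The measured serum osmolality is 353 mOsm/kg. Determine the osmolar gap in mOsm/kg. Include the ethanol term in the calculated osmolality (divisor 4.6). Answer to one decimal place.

10.4 mOsm/kg

Calculated osmolality = 2·Na + glucose + BUN/2.8 + ethanol/4.6
= 2·140 + 5.1 + 15/2.8 + 240/4.6
= 280 + 5.10 + 5.36 + 52.17
= 342.63 mOsm/kg ≈ 342.6 mOsm/kg
Osmolar gap = measured − calculated = 353 − 342.6 = 10.4 mOsm/kg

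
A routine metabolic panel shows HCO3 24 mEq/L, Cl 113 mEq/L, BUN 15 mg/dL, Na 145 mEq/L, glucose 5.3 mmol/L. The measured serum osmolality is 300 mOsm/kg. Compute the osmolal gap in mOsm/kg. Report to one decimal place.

Calculated osmolality = 2·Na + glucose + BUN/2.8
= 2·145 + 5.3 + 15/2.8
= 290 + 5.30 + 5.36
= 300.66 mOsm/kg ≈ 300.7 mOsm/kg
Osmolar gap = measured − calculated = 300 − 300.7 = -0.7 mOsm/kg

-0.7 mOsm/kg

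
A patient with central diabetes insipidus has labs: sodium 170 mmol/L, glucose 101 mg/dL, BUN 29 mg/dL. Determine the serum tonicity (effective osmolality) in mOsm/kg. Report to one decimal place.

345.6 mOsm/kg

Effective osmolality excludes urea (freely permeant across cell membranes):
2·Na + glucose/18
= 2·170 + 101/18
= 340 + 5.61
= 345.61 mOsm/kg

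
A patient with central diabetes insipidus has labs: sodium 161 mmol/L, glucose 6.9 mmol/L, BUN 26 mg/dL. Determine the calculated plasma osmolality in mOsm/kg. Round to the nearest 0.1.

338.2 mOsm/kg

Calculated osmolality = 2·Na + glucose + BUN/2.8
= 2·161 + 6.9 + 26/2.8
= 322 + 6.90 + 9.29
= 338.19 mOsm/kg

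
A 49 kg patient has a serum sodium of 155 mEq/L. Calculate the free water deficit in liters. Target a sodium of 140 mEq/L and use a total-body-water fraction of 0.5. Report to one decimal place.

2.6 L

TBW = 0.5 · 49 = 24.5 L
Free water deficit = TBW · (Na/140 − 1)
= 24.5 · (155/140 − 1)
= 24.5 · 0.1071
= 2.62 L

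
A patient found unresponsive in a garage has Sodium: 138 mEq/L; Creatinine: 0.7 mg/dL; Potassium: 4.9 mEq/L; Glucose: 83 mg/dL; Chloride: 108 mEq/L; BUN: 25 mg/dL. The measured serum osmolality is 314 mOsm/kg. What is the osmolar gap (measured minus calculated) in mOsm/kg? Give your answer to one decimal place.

Calculated osmolality = 2·Na + glucose/18 + BUN/2.8
= 2·138 + 83/18 + 25/2.8
= 276 + 4.61 + 8.93
= 289.54 mOsm/kg ≈ 289.5 mOsm/kg
Osmolar gap = measured − calculated = 314 − 289.5 = 24.5 mOsm/kg

24.5 mOsm/kg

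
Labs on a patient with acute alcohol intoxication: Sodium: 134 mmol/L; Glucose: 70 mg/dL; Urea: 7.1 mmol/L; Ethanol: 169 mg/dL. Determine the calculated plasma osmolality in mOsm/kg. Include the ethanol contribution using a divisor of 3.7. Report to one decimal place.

324.7 mOsm/kg

Calculated osmolality = 2·Na + glucose/18 + urea + ethanol/3.7
= 2·134 + 70/18 + 7.1 + 169/3.7
= 268 + 3.89 + 7.10 + 45.68
= 324.67 mOsm/kg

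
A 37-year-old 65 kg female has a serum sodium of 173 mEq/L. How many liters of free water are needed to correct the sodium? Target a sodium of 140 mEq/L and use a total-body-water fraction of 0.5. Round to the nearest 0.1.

7.7 L

TBW = 0.5 · 65 = 32.5 L
Free water deficit = TBW · (Na/140 − 1)
= 32.5 · (173/140 − 1)
= 32.5 · 0.2357
= 7.66 L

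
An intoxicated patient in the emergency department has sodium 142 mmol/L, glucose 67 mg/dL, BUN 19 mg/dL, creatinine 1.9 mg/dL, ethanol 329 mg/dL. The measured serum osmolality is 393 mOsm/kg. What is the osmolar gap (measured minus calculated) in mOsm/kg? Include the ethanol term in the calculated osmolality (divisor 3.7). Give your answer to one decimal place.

9.6 mOsm/kg

Calculated osmolality = 2·Na + glucose/18 + BUN/2.8 + ethanol/3.7
= 2·142 + 67/18 + 19/2.8 + 329/3.7
= 284 + 3.72 + 6.79 + 88.92
= 383.43 mOsm/kg ≈ 383.4 mOsm/kg
Osmolar gap = measured − calculated = 393 − 383.4 = 9.6 mOsm/kg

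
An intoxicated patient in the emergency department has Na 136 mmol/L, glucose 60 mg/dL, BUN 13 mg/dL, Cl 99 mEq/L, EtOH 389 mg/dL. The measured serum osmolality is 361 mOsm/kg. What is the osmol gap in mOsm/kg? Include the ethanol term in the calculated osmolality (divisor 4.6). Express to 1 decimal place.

Calculated osmolality = 2·Na + glucose/18 + BUN/2.8 + ethanol/4.6
= 2·136 + 60/18 + 13/2.8 + 389/4.6
= 272 + 3.33 + 4.64 + 84.57
= 364.54 mOsm/kg ≈ 364.5 mOsm/kg
Osmolar gap = measured − calculated = 361 − 364.5 = -3.5 mOsm/kg

-3.5 mOsm/kg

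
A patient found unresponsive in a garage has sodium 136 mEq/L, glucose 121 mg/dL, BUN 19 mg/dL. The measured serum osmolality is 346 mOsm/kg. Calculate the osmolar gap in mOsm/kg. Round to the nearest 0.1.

60.5 mOsm/kg

Calculated osmolality = 2·Na + glucose/18 + BUN/2.8
= 2·136 + 121/18 + 19/2.8
= 272 + 6.72 + 6.79
= 285.51 mOsm/kg ≈ 285.5 mOsm/kg
Osmolar gap = measured − calculated = 346 − 285.5 = 60.5 mOsm/kg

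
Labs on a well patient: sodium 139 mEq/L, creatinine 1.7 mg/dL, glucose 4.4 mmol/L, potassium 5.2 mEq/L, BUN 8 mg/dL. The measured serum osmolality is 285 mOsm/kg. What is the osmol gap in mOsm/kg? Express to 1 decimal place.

Calculated osmolality = 2·Na + glucose + BUN/2.8
= 2·139 + 4.4 + 8/2.8
= 278 + 4.40 + 2.86
= 285.26 mOsm/kg ≈ 285.3 mOsm/kg
Osmolar gap = measured − calculated = 285 − 285.3 = -0.3 mOsm/kg

-0.3 mOsm/kg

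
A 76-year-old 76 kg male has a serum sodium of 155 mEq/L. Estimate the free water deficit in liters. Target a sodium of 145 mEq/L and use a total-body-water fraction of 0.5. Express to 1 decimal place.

TBW = 0.5 · 76 = 38 L
Free water deficit = TBW · (Na/145 − 1)
= 38 · (155/145 − 1)
= 38 · 0.069
= 2.62 L

2.6 L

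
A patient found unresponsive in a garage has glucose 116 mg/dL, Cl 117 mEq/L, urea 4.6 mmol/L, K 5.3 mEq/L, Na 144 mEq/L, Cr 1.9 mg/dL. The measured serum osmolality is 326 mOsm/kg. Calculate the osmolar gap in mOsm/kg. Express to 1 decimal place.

27.0 mOsm/kg

Calculated osmolality = 2·Na + glucose/18 + urea
= 2·144 + 116/18 + 4.6
= 288 + 6.44 + 4.60
= 299.04 mOsm/kg ≈ 299.0 mOsm/kg
Osmolar gap = measured − calculated = 326 − 299.0 = 27.0 mOsm/kg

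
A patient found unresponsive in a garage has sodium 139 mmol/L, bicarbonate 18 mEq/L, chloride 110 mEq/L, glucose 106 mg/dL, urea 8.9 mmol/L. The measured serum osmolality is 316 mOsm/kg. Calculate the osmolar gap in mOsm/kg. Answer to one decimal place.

Calculated osmolality = 2·Na + glucose/18 + urea
= 2·139 + 106/18 + 8.9
= 278 + 5.89 + 8.90
= 292.79 mOsm/kg ≈ 292.8 mOsm/kg
Osmolar gap = measured − calculated = 316 − 292.8 = 23.2 mOsm/kg

23.2 mOsm/kg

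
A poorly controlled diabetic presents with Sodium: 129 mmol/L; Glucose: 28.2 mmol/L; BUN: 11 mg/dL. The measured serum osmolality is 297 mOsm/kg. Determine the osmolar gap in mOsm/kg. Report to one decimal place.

6.9 mOsm/kg

Calculated osmolality = 2·Na + glucose + BUN/2.8
= 2·129 + 28.2 + 11/2.8
= 258 + 28.20 + 3.93
= 290.13 mOsm/kg ≈ 290.1 mOsm/kg
Osmolar gap = measured − calculated = 297 − 290.1 = 6.9 mOsm/kg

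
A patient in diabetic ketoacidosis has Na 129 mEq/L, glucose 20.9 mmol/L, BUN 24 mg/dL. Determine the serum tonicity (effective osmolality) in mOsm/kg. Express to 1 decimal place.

278.9 mOsm/kg

Effective osmolality excludes urea (freely permeant across cell membranes):
2·Na + glucose
= 2·129 + 20.9
= 258 + 20.9
= 278.9 mOsm/kg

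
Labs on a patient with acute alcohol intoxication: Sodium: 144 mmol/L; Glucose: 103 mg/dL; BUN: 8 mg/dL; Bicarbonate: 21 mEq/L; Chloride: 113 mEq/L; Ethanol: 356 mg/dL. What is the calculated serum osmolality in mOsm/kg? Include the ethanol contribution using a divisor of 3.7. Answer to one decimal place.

Calculated osmolality = 2·Na + glucose/18 + BUN/2.8 + ethanol/3.7
= 2·144 + 103/18 + 8/2.8 + 356/3.7
= 288 + 5.72 + 2.86 + 96.22
= 392.8 mOsm/kg

392.8 mOsm/kg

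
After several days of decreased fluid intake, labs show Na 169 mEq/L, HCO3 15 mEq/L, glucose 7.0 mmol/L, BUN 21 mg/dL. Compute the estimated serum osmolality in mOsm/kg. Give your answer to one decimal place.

Calculated osmolality = 2·Na + glucose + BUN/2.8
= 2·169 + 7 + 21/2.8
= 338 + 7 + 7.50
= 352.5 mOsm/kg

352.5 mOsm/kg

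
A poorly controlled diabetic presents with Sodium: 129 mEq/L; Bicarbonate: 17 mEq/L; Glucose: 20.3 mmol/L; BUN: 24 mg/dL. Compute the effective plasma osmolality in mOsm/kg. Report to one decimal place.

Effective osmolality excludes urea (freely permeant across cell membranes):
2·Na + glucose
= 2·129 + 20.3
= 258 + 20.3
= 278.3 mOsm/kg

278.3 mOsm/kg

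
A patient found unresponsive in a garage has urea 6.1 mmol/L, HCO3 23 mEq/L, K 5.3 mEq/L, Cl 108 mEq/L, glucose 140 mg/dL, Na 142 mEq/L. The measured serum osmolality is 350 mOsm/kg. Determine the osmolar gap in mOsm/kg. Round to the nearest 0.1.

Calculated osmolality = 2·Na + glucose/18 + urea
= 2·142 + 140/18 + 6.1
= 284 + 7.78 + 6.10
= 297.88 mOsm/kg ≈ 297.9 mOsm/kg
Osmolar gap = measured − calculated = 350 − 297.9 = 52.1 mOsm/kg

52.1 mOsm/kg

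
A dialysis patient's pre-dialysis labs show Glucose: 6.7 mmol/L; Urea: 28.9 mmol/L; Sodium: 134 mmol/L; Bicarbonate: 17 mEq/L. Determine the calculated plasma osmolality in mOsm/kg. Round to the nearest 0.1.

303.6 mOsm/kg

Calculated osmolality = 2·Na + glucose + urea
= 2·134 + 6.7 + 28.9
= 268 + 6.70 + 28.90
= 303.6 mOsm/kg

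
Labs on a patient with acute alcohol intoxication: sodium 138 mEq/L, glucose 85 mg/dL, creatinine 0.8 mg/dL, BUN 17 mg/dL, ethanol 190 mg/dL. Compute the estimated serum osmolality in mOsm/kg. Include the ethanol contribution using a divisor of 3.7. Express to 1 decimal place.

Calculated osmolality = 2·Na + glucose/18 + BUN/2.8 + ethanol/3.7
= 2·138 + 85/18 + 17/2.8 + 190/3.7
= 276 + 4.72 + 6.07 + 51.35
= 338.14 mOsm/kg

338.1 mOsm/kg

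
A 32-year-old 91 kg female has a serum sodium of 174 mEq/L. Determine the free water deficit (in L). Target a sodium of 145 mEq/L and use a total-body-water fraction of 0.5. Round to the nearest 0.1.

9.1 L

TBW = 0.5 · 91 = 45.5 L
Free water deficit = TBW · (Na/145 − 1)
= 45.5 · (174/145 − 1)
= 45.5 · 0.2
= 9.1 L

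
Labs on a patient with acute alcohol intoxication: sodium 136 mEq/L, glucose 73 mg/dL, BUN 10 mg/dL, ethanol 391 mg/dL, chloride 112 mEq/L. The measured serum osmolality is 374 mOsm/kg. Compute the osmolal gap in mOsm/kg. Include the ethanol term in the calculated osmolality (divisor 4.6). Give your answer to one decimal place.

Calculated osmolality = 2·Na + glucose/18 + BUN/2.8 + ethanol/4.6
= 2·136 + 73/18 + 10/2.8 + 391/4.6
= 272 + 4.06 + 3.57 + 85
= 364.63 mOsm/kg ≈ 364.6 mOsm/kg
Osmolar gap = measured − calculated = 374 − 364.6 = 9.4 mOsm/kg

9.4 mOsm/kg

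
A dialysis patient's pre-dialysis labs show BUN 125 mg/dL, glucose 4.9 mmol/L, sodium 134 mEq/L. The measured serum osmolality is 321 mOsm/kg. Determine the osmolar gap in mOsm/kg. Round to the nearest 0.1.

3.5 mOsm/kg

Calculated osmolality = 2·Na + glucose + BUN/2.8
= 2·134 + 4.9 + 125/2.8
= 268 + 4.90 + 44.64
= 317.54 mOsm/kg ≈ 317.5 mOsm/kg
Osmolar gap = measured − calculated = 321 − 317.5 = 3.5 mOsm/kg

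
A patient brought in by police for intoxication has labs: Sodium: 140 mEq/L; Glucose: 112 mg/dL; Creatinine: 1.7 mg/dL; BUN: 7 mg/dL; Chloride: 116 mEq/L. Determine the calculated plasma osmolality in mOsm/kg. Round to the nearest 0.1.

288.7 mOsm/kg

Calculated osmolality = 2·Na + glucose/18 + BUN/2.8
= 2·140 + 112/18 + 7/2.8
= 280 + 6.22 + 2.50
= 288.72 mOsm/kg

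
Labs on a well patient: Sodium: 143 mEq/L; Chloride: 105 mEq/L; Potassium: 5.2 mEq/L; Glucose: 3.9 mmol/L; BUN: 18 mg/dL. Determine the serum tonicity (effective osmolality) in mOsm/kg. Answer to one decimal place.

289.9 mOsm/kg

Effective osmolality excludes urea (freely permeant across cell membranes):
2·Na + glucose
= 2·143 + 3.9
= 286 + 3.9
= 289.9 mOsm/kg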